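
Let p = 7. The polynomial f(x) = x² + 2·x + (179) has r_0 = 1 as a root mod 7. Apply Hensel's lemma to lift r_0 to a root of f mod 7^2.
r_1 = 29 (mod 49)

Hensel: r_{i+1} = r_i − f(r_i)·(f′(r_i))^{-1} mod 7^{i+2}, f′(x) = 2x + 2. Iterate:
  r_0 = 1 (mod 7)
  r_1 = 29 (mod 49)
Final: r = 29 satisfies f(r) ≡ 0 mod 7^2.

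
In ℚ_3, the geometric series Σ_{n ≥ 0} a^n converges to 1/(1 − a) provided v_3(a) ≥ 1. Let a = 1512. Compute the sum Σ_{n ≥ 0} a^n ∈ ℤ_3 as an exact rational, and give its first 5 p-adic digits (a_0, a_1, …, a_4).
Σ a^n = 1/(1 − a) = -1/1511;  first 5 digits = (1, 0, 0, 2, 0)

v_3(a) = 3 ≥ 1, so the series converges in ℤ_3 to 1/(1 − a) = 1/(1 − 1512) = -1/1511. Expand this rational in ℤ_3: compute digits iteratively via d_i = x_i mod 3, x_{i+1} = (x_i − d_i)/3. The first 5 digits are (1, 0, 0, 2, 0).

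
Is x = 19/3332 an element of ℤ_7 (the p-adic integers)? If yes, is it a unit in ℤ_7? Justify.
x ∉ ℤ_7 (v_7(x) = -2 < 0)

ℤ_7 = {x ∈ ℚ_7 : v_7(x) ≥ 0} and ℤ_7^× = {x ∈ ℤ_7 : v_7(x) = 0}. Here v_7(19/3332) = v_7(num) − v_7(den) = -2; compare against these criteria.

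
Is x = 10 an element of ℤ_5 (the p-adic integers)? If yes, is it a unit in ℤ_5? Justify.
x ∈ ℤ_5 but not a unit; v_5(x) = 1 > 0

ℤ_5 = {x ∈ ℚ_5 : v_5(x) ≥ 0} and ℤ_5^× = {x ∈ ℤ_5 : v_5(x) = 0}. Here v_5(10) = v_5(num) − v_5(den) = 1; compare against these criteria.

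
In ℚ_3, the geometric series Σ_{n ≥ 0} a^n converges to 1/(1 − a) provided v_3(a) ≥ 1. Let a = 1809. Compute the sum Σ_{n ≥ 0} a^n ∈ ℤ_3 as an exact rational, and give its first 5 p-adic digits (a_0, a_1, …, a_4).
Σ a^n = 1/(1 − a) = -1/1808;  first 5 digits = (1, 0, 0, 1, 1)

v_3(a) = 3 ≥ 1, so the series converges in ℤ_3 to 1/(1 − a) = 1/(1 − 1809) = -1/1808. Expand this rational in ℤ_3: compute digits iteratively via d_i = x_i mod 3, x_{i+1} = (x_i − d_i)/3. The first 5 digits are (1, 0, 0, 1, 1).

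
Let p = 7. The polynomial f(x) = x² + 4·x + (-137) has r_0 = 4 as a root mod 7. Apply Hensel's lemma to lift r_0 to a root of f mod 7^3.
r_2 = 319 (mod 343)

Hensel: r_{i+1} = r_i − f(r_i)·(f′(r_i))^{-1} mod 7^{i+2}, f′(x) = 2x + 4. Iterate:
  r_0 = 4 (mod 7)
  r_1 = 25 (mod 49)
  r_2 = 319 (mod 343)
Final: r = 319 satisfies f(r) ≡ 0 mod 7^3.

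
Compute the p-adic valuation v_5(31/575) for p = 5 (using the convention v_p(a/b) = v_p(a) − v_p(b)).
v_5(31/575) = -2

Factor powers of 5 from the numerator and denominator of the reduced fraction: 31 = 5^0 · 31 and 575 = 5^2 · 23. Apply v_p(a/b) = v_p(a) − v_p(b): v_5(31/575) = 0 − 2 = -2.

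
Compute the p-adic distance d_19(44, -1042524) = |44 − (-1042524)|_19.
d_19(44, -1042524) = 1/130321

Step 1 — x − y = 44 − (-1042524) = 1042568. Step 2 — v_19(1042568) = 4 (factor: 1042568 = (19^4 · 8); the sign does not affect v_p). Step 3 — |x − y|_19 = 19^{-4} = 1/130321.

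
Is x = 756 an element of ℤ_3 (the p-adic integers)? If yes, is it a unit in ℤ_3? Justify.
x ∈ ℤ_3 but not a unit; v_3(x) = 3 > 0

ℤ_3 = {x ∈ ℚ_3 : v_3(x) ≥ 0} and ℤ_3^× = {x ∈ ℤ_3 : v_3(x) = 0}. Here v_3(756) = v_3(num) − v_3(den) = 3; compare against these criteria.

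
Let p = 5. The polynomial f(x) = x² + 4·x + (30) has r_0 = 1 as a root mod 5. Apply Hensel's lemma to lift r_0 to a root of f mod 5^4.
r_3 = 41 (mod 625)

Hensel: r_{i+1} = r_i − f(r_i)·(f′(r_i))^{-1} mod 5^{i+2}, f′(x) = 2x + 4. Iterate:
  r_0 = 1 (mod 5)
  r_1 = 16 (mod 25)
  r_2 = 41 (mod 125)
  r_3 = 41 (mod 625)
Final: r = 41 satisfies f(r) ≡ 0 mod 5^4.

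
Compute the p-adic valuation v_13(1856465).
v_13(1856465) = 5

v_13(n) is the largest exponent k such that 13^k divides n. Factor out: 1856465 = 13^5 · 5. (Sign doesn't affect v_p.) So v_13(1856465) = 5.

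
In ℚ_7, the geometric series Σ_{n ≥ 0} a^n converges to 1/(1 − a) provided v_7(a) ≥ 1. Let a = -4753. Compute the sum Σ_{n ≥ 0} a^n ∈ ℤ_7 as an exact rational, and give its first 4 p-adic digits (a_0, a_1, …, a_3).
Σ a^n = 1/(1 − a) = 1/4754;  first 4 digits = (1, 0, 1, 0)

v_7(a) = 2 ≥ 1, so the series converges in ℤ_7 to 1/(1 − a) = 1/(1 − (-4753)) = 1/4754. Expand this rational in ℤ_7: compute digits iteratively via d_i = x_i mod 7, x_{i+1} = (x_i − d_i)/7. The first 4 digits are (1, 0, 1, 0).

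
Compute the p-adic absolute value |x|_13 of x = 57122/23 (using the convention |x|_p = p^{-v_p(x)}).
|57122/23|_13 = 1/28561

Step 1 — compute v_13(x) by factoring powers of 13 out of the numerator and denominator: v_13(57122/23) = 4. Step 2 — apply |x|_p = p^{-v_p(x)} = 13^{-4} = 1/28561.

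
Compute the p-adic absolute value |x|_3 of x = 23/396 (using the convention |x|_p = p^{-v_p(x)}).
|23/396|_3 = 9

Step 1 — compute v_3(x) by factoring powers of 3 out of the numerator and denominator: v_3(23/396) = -2. Step 2 — apply |x|_p = p^{-v_p(x)} = 3^{2} = 9.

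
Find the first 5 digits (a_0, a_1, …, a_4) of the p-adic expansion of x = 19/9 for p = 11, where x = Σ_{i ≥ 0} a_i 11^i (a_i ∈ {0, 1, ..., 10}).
(a_0, …, a_4) = (7, 2, 1, 6, 8)

v_11(19/9) = 0 (numerator and denominator both coprime to 11), so x ∈ ℤ_11^×. Compute digits iteratively via a_i = x_i mod 11, x_{i+1} = (x_i − a_i)/11, with x_0 = x:
  x_0 = 19/9;  a_0 = 7;  x_1 = (x_0 − 7)/11 = -4/9
  x_1 = -4/9;  a_1 = 2;  x_2 = (x_1 − 2)/11 = -2/9
  x_2 = -2/9;  a_2 = 1;  x_3 = (x_2 − 1)/11 = -1/9
  x_3 = -1/9;  a_3 = 6;  x_4 = (x_3 − 6)/11 = -5/9
  x_4 = -5/9;  a_4 = 8;  x_5 = (x_4 − 8)/11 = -7/9
Digits: (7, 2, 1, 6, 8).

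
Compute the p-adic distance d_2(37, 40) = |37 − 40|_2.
d_2(37, 40) = 1

Step 1 — x − y = 37 − 40 = -3. Step 2 — v_2(-3) = 0 (factor: -3 = −(2^0 · 3); the sign does not affect v_p). Step 3 — |x − y|_2 = 2^{0} = 1.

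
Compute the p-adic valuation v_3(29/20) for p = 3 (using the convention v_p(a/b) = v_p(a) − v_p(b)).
v_3(29/20) = 0

Factor powers of 3 from the numerator and denominator of the reduced fraction: 29 = 3^0 · 29 and 20 = 3^0 · 20. Apply v_p(a/b) = v_p(a) − v_p(b): v_3(29/20) = 0 − 0 = 0.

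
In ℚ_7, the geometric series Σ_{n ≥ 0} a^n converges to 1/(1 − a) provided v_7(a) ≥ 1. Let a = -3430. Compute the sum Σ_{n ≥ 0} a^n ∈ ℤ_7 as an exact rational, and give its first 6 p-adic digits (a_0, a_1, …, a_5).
Σ a^n = 1/(1 − a) = 1/3431;  first 6 digits = (1, 0, 0, 4, 5, 6)

v_7(a) = 3 ≥ 1, so the series converges in ℤ_7 to 1/(1 − a) = 1/(1 − (-3430)) = 1/3431. Expand this rational in ℤ_7: compute digits iteratively via d_i = x_i mod 7, x_{i+1} = (x_i − d_i)/7. The first 6 digits are (1, 0, 0, 4, 5, 6).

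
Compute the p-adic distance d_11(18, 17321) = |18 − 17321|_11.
d_11(18, 17321) = 1/1331

Step 1 — x − y = 18 − 17321 = -17303. Step 2 — v_11(-17303) = 3 (factor: -17303 = −(11^3 · 13); the sign does not affect v_p). Step 3 — |x − y|_11 = 11^{-3} = 1/1331.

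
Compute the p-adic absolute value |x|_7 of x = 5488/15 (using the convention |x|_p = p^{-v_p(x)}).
|5488/15|_7 = 1/343

Step 1 — compute v_7(x) by factoring powers of 7 out of the numerator and denominator: v_7(5488/15) = 3. Step 2 — apply |x|_p = p^{-v_p(x)} = 7^{-3} = 1/343.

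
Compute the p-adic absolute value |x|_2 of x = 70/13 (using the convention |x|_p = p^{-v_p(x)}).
|70/13|_2 = 1/2

Step 1 — compute v_2(x) by factoring powers of 2 out of the numerator and denominator: v_2(70/13) = 1. Step 2 — apply |x|_p = p^{-v_p(x)} = 2^{-1} = 1/2.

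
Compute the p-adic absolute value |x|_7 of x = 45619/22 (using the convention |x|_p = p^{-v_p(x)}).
|45619/22|_7 = 1/2401

Step 1 — compute v_7(x) by factoring powers of 7 out of the numerator and denominator: v_7(45619/22) = 4. Step 2 — apply |x|_p = p^{-v_p(x)} = 7^{-4} = 1/2401.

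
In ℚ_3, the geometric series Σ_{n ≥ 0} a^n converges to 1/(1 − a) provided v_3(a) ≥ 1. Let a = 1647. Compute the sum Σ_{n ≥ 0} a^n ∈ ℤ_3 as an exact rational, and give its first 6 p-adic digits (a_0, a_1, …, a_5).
Σ a^n = 1/(1 − a) = -1/1646;  first 6 digits = (1, 0, 0, 1, 2, 0)

v_3(a) = 3 ≥ 1, so the series converges in ℤ_3 to 1/(1 − a) = 1/(1 − 1647) = -1/1646. Expand this rational in ℤ_3: compute digits iteratively via d_i = x_i mod 3, x_{i+1} = (x_i − d_i)/3. The first 6 digits are (1, 0, 0, 1, 2, 0).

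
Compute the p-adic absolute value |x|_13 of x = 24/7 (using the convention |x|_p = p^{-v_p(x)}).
|24/7|_13 = 1

Step 1 — compute v_13(x) by factoring powers of 13 out of the numerator and denominator: v_13(24/7) = 0. Step 2 — apply |x|_p = p^{-v_p(x)} = 13^{0} = 1.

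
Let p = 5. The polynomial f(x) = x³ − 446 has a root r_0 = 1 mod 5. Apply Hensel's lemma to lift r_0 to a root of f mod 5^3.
r_2 = 91 (mod 125)

Hensel: r_{i+1} = r_i − f(r_i)/f′(r_i) mod 5^{i+2}, where f′(x) = 3x². Iterate:
  r_0 = 1 (mod 5)
  r_1 = 16 (mod 25)
  r_2 = 91 (mod 125)
Final: r = 91 with f(r) ≡ 0 mod 5^3.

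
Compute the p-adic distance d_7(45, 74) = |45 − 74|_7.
d_7(45, 74) = 1

Step 1 — x − y = 45 − 74 = -29. Step 2 — v_7(-29) = 0 (factor: -29 = −(7^0 · 29); the sign does not affect v_p). Step 3 — |x − y|_7 = 7^{0} = 1.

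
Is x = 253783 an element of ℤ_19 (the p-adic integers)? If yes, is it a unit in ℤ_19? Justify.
x ∈ ℤ_19 but not a unit; v_19(x) = 3 > 0

ℤ_19 = {x ∈ ℚ_19 : v_19(x) ≥ 0} and ℤ_19^× = {x ∈ ℤ_19 : v_19(x) = 0}. Here v_19(253783) = v_19(num) − v_19(den) = 3; compare against these criteria.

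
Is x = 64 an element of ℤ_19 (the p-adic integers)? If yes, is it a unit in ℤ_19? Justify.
x ∈ ℤ_19^× (unit); v_19(x) = 0

ℤ_19 = {x ∈ ℚ_19 : v_19(x) ≥ 0} and ℤ_19^× = {x ∈ ℤ_19 : v_19(x) = 0}. Here v_19(64) = v_19(num) − v_19(den) = 0; compare against these criteria.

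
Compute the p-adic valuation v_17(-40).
v_17(-40) = 0

v_17(n) is the largest exponent k such that 17^k divides n. Factor out: -40 = -17^0 · 40. (Sign doesn't affect v_p.) So v_17(-40) = 0.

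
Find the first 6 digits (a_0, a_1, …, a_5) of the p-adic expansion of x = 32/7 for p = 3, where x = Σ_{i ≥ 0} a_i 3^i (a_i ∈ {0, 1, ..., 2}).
(a_0, …, a_5) = (2, 0, 2, 2, 0, 1)

v_3(32/7) = 0 (numerator and denominator both coprime to 3), so x ∈ ℤ_3^×. Compute digits iteratively via a_i = x_i mod 3, x_{i+1} = (x_i − a_i)/3, with x_0 = x:
  x_0 = 32/7;  a_0 = 2;  x_1 = (x_0 − 2)/3 = 6/7
  x_1 = 6/7;  a_1 = 0;  x_2 = (x_1 − 0)/3 = 2/7
  x_2 = 2/7;  a_2 = 2;  x_3 = (x_2 − 2)/3 = -4/7
  x_3 = -4/7;  a_3 = 2;  x_4 = (x_3 − 2)/3 = -6/7
  x_4 = -6/7;  a_4 = 0;  x_5 = (x_4 − 0)/3 = -2/7
  x_5 = -2/7;  a_5 = 1;  x_6 = (x_5 − 1)/3 = -3/7
Digits: (2, 0, 2, 2, 0, 1).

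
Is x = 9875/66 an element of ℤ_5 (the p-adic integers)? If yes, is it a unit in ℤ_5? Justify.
x ∈ ℤ_5 but not a unit; v_5(x) = 3 > 0

ℤ_5 = {x ∈ ℚ_5 : v_5(x) ≥ 0} and ℤ_5^× = {x ∈ ℤ_5 : v_5(x) = 0}. Here v_5(9875/66) = v_5(num) − v_5(den) = 3; compare against these criteria.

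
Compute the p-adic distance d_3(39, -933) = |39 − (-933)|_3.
d_3(39, -933) = 1/243

Step 1 — x − y = 39 − (-933) = 972. Step 2 — v_3(972) = 5 (factor: 972 = (3^5 · 4); the sign does not affect v_p). Step 3 — |x − y|_3 = 3^{-5} = 1/243.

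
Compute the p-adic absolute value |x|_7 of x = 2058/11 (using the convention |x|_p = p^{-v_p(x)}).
|2058/11|_7 = 1/343

Step 1 — compute v_7(x) by factoring powers of 7 out of the numerator and denominator: v_7(2058/11) = 3. Step 2 — apply |x|_p = p^{-v_p(x)} = 7^{-3} = 1/343.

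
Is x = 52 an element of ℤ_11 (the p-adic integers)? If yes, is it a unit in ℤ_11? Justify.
x ∈ ℤ_11^× (unit); v_11(x) = 0

ℤ_11 = {x ∈ ℚ_11 : v_11(x) ≥ 0} and ℤ_11^× = {x ∈ ℤ_11 : v_11(x) = 0}. Here v_11(52) = v_11(num) − v_11(den) = 0; compare against these criteria.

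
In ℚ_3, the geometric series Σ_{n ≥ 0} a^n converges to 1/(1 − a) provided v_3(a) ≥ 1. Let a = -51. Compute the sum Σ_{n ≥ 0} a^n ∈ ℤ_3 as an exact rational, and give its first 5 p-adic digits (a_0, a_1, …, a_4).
Σ a^n = 1/(1 − a) = 1/52;  first 5 digits = (1, 1, 1, 2, 2)

v_3(a) = 1 ≥ 1, so the series converges in ℤ_3 to 1/(1 − a) = 1/(1 − (-51)) = 1/52. Expand this rational in ℤ_3: compute digits iteratively via d_i = x_i mod 3, x_{i+1} = (x_i − d_i)/3. The first 5 digits are (1, 1, 1, 2, 2).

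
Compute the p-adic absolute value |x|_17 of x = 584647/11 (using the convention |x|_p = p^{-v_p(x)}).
|584647/11|_17 = 1/83521

Step 1 — compute v_17(x) by factoring powers of 17 out of the numerator and denominator: v_17(584647/11) = 4. Step 2 — apply |x|_p = p^{-v_p(x)} = 17^{-4} = 1/83521.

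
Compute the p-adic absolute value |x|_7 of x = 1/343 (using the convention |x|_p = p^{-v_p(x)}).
|1/343|_7 = 343

Step 1 — compute v_7(x) by factoring powers of 7 out of the numerator and denominator: v_7(1/343) = -3. Step 2 — apply |x|_p = p^{-v_p(x)} = 7^{3} = 343.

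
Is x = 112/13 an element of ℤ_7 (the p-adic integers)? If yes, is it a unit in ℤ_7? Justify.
x ∈ ℤ_7 but not a unit; v_7(x) = 1 > 0

ℤ_7 = {x ∈ ℚ_7 : v_7(x) ≥ 0} and ℤ_7^× = {x ∈ ℤ_7 : v_7(x) = 0}. Here v_7(112/13) = v_7(num) − v_7(den) = 1; compare against these criteria.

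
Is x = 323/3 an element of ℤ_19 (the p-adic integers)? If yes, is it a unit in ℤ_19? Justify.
x ∈ ℤ_19 but not a unit; v_19(x) = 1 > 0

ℤ_19 = {x ∈ ℚ_19 : v_19(x) ≥ 0} and ℤ_19^× = {x ∈ ℤ_19 : v_19(x) = 0}. Here v_19(323/3) = v_19(num) − v_19(den) = 1; compare against these criteria.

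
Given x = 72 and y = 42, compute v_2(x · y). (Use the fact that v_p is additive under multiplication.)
v_2(3024) = 4

v_p(x) = 3 (factor: 72 = 2^3 · 9); v_p(y) = 1 (factor: 42 = 2^1 · 21). Additivity: v_p(xy) = v_p(x) + v_p(y) = 3 + 1 = 4. (Direct check: xy = 3024 = 2^4 · (189).)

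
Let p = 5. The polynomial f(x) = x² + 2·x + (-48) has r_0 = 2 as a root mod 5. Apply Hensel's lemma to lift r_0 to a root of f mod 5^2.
r_1 = 17 (mod 25)

Hensel: r_{i+1} = r_i − f(r_i)·(f′(r_i))^{-1} mod 5^{i+2}, f′(x) = 2x + 2. Iterate:
  r_0 = 2 (mod 5)
  r_1 = 17 (mod 25)
Final: r = 17 satisfies f(r) ≡ 0 mod 5^2.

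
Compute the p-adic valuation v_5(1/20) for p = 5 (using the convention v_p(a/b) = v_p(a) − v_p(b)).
v_5(1/20) = -1

Factor powers of 5 from the numerator and denominator of the reduced fraction: 1 = 5^0 · 1 and 20 = 5^1 · 4. Apply v_p(a/b) = v_p(a) − v_p(b): v_5(1/20) = 0 − 1 = -1.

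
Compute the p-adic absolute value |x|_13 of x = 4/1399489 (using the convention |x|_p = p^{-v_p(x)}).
|4/1399489|_13 = 28561

Step 1 — compute v_13(x) by factoring powers of 13 out of the numerator and denominator: v_13(4/1399489) = -4. Step 2 — apply |x|_p = p^{-v_p(x)} = 13^{4} = 28561.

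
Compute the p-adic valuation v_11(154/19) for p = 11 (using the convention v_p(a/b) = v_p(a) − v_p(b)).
v_11(154/19) = 1

Factor powers of 11 from the numerator and denominator of the reduced fraction: 154 = 11^1 · 14 and 19 = 11^0 · 19. Apply v_p(a/b) = v_p(a) − v_p(b): v_11(154/19) = 1 − 0 = 1.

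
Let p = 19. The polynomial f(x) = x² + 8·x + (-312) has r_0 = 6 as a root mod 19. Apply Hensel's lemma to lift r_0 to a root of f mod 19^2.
r_1 = 234 (mod 361)

Hensel: r_{i+1} = r_i − f(r_i)·(f′(r_i))^{-1} mod 19^{i+2}, f′(x) = 2x + 8. Iterate:
  r_0 = 6 (mod 19)
  r_1 = 234 (mod 361)
Final: r = 234 satisfies f(r) ≡ 0 mod 19^2.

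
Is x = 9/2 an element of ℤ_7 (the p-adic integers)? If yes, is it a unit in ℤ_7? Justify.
x ∈ ℤ_7^× (unit); v_7(x) = 0

ℤ_7 = {x ∈ ℚ_7 : v_7(x) ≥ 0} and ℤ_7^× = {x ∈ ℤ_7 : v_7(x) = 0}. Here v_7(9/2) = v_7(num) − v_7(den) = 0; compare against these criteria.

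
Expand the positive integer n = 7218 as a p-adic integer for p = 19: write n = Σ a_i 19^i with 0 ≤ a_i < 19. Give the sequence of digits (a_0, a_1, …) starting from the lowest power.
(a_0, a_1, …) = (17, 18, 0, 1)

Repeated division by 19 gives the digits low-to-high: 7218 = 17 + 18·19^1 + 1·19^3. Digit sequence: (17, 18, 0, 1).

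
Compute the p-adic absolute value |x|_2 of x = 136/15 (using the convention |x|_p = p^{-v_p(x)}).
|136/15|_2 = 1/8

Step 1 — compute v_2(x) by factoring powers of 2 out of the numerator and denominator: v_2(136/15) = 3. Step 2 — apply |x|_p = p^{-v_p(x)} = 2^{-3} = 1/8.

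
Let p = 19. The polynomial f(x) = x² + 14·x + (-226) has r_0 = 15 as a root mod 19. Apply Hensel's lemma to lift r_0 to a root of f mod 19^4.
r_3 = 35659 (mod 130321)

Hensel: r_{i+1} = r_i − f(r_i)·(f′(r_i))^{-1} mod 19^{i+2}, f′(x) = 2x + 14. Iterate:
  r_0 = 15 (mod 19)
  r_1 = 281 (mod 361)
  r_2 = 1364 (mod 6859)
  r_3 = 35659 (mod 130321)
Final: r = 35659 satisfies f(r) ≡ 0 mod 19^4.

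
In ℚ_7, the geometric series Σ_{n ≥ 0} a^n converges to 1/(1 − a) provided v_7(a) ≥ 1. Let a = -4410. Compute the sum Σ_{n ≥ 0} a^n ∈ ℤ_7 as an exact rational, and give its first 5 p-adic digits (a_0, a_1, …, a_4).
Σ a^n = 1/(1 − a) = 1/4411;  first 5 digits = (1, 0, 1, 1, 6)

v_7(a) = 2 ≥ 1, so the series converges in ℤ_7 to 1/(1 − a) = 1/(1 − (-4410)) = 1/4411. Expand this rational in ℤ_7: compute digits iteratively via d_i = x_i mod 7, x_{i+1} = (x_i − d_i)/7. The first 5 digits are (1, 0, 1, 1, 6).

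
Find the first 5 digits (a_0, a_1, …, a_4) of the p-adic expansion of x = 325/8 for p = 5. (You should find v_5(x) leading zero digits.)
(a_0, …, a_4) = (0, 0, 1, 2, 4)

v_5(325/8) = 2, so a_0 = ... = a_1 = 0. Factor out: x = 5^2 · u with u = 13/8 a unit in ℤ_5. Expand u iteratively via a_{v+i} = u_i mod 5, u_{i+1} = (u_i − a_{v+i})/5:
  u_0 = 13/8;  a_2 = 1;  u_1 = (u_0 − 1)/5 = 1/8
  u_1 = 1/8;  a_3 = 2;  u_2 = (u_1 − 2)/5 = -3/8
  u_2 = -3/8;  a_4 = 4;  u_3 = (u_2 − 4)/5 = -7/8
Digits: (0, 0, 1, 2, 4).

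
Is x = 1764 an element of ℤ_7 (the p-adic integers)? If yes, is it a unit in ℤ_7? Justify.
x ∈ ℤ_7 but not a unit; v_7(x) = 2 > 0

ℤ_7 = {x ∈ ℚ_7 : v_7(x) ≥ 0} and ℤ_7^× = {x ∈ ℤ_7 : v_7(x) = 0}. Here v_7(1764) = v_7(num) − v_7(den) = 2; compare against these criteria.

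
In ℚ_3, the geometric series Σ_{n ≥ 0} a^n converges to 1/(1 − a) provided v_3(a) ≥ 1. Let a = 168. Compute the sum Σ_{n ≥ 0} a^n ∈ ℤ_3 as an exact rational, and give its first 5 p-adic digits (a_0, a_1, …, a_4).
Σ a^n = 1/(1 − a) = -1/167;  first 5 digits = (1, 2, 1, 0, 0)

v_3(a) = 1 ≥ 1, so the series converges in ℤ_3 to 1/(1 − a) = 1/(1 − 168) = -1/167. Expand this rational in ℤ_3: compute digits iteratively via d_i = x_i mod 3, x_{i+1} = (x_i − d_i)/3. The first 5 digits are (1, 2, 1, 0, 0).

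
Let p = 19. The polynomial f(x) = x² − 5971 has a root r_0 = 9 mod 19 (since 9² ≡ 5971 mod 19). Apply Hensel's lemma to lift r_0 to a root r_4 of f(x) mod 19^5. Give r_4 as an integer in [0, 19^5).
r_4 = 121552 (mod 2476099)

Hensel's recurrence: r_{i+1} = r_i − f(r_i)·(f′(r_i))^{-1} mod 19^{i+2}, with f′(x) = 2x. Iterate:
  r_0 = 9 (mod 19)
  r_1 = 256 (mod 361)
  r_2 = 4949 (mod 6859)
  r_3 = 121552 (mod 130321)
  r_4 = 121552 (mod 2476099)
Final: r_4 = 121552, and one checks f(r_4) ≡ 0 mod 19^5.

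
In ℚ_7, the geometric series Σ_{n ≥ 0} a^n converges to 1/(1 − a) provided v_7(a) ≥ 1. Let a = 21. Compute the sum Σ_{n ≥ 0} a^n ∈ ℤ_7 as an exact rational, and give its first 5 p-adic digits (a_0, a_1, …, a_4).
Σ a^n = 1/(1 − a) = -1/20;  first 5 digits = (1, 3, 2, 0, 1)

v_7(a) = 1 ≥ 1, so the series converges in ℤ_7 to 1/(1 − a) = 1/(1 − 21) = -1/20. Expand this rational in ℤ_7: compute digits iteratively via d_i = x_i mod 7, x_{i+1} = (x_i − d_i)/7. The first 5 digits are (1, 3, 2, 0, 1).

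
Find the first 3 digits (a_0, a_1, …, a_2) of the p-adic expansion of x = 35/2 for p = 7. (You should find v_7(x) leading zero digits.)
(a_0, …, a_2) = (0, 6, 3)

v_7(35/2) = 1, so a_0 = ... = a_0 = 0. Factor out: x = 7^1 · u with u = 5/2 a unit in ℤ_7. Expand u iteratively via a_{v+i} = u_i mod 7, u_{i+1} = (u_i − a_{v+i})/7:
  u_0 = 5/2;  a_1 = 6;  u_1 = (u_0 − 6)/7 = -1/2
  u_1 = -1/2;  a_2 = 3;  u_2 = (u_1 − 3)/7 = -1/2
Digits: (0, 6, 3).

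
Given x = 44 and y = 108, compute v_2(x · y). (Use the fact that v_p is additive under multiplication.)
v_2(4752) = 4

v_p(x) = 2 (factor: 44 = 2^2 · 11); v_p(y) = 2 (factor: 108 = 2^2 · 27). Additivity: v_p(xy) = v_p(x) + v_p(y) = 2 + 2 = 4. (Direct check: xy = 4752 = 2^4 · (297).)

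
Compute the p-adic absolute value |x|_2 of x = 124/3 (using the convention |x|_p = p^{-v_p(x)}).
|124/3|_2 = 1/4

Step 1 — compute v_2(x) by factoring powers of 2 out of the numerator and denominator: v_2(124/3) = 2. Step 2 — apply |x|_p = p^{-v_p(x)} = 2^{-2} = 1/4.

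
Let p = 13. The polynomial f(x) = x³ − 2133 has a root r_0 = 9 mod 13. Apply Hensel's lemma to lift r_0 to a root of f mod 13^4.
r_3 = 6587 (mod 28561)

Hensel: r_{i+1} = r_i − f(r_i)/f′(r_i) mod 13^{i+2}, where f′(x) = 3x². Iterate:
  r_0 = 9 (mod 13)
  r_1 = 165 (mod 169)
  r_2 = 2193 (mod 2197)
  r_3 = 6587 (mod 28561)
Final: r = 6587 with f(r) ≡ 0 mod 13^4.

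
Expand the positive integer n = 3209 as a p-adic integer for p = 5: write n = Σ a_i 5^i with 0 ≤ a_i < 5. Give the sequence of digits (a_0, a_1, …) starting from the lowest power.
(a_0, a_1, …) = (4, 1, 3, 0, 0, 1)

Repeated division by 5 gives the digits low-to-high: 3209 = 4 + 1·5^1 + 3·5^2 + 1·5^5. Digit sequence: (4, 1, 3, 0, 0, 1).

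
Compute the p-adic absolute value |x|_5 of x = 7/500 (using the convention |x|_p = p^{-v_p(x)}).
|7/500|_5 = 125

Step 1 — compute v_5(x) by factoring powers of 5 out of the numerator and denominator: v_5(7/500) = -3. Step 2 — apply |x|_p = p^{-v_p(x)} = 5^{3} = 125.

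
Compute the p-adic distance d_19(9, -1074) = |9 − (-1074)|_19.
d_19(9, -1074) = 1/361

Step 1 — x − y = 9 − (-1074) = 1083. Step 2 — v_19(1083) = 2 (factor: 1083 = (19^2 · 3); the sign does not affect v_p). Step 3 — |x − y|_19 = 19^{-2} = 1/361.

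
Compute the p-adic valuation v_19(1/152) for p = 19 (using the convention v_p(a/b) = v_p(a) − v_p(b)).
v_19(1/152) = -1

Factor powers of 19 from the numerator and denominator of the reduced fraction: 1 = 19^0 · 1 and 152 = 19^1 · 8. Apply v_p(a/b) = v_p(a) − v_p(b): v_19(1/152) = 0 − 1 = -1.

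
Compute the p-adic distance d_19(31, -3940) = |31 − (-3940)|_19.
d_19(31, -3940) = 1/361

Step 1 — x − y = 31 − (-3940) = 3971. Step 2 — v_19(3971) = 2 (factor: 3971 = (19^2 · 11); the sign does not affect v_p). Step 3 — |x − y|_19 = 19^{-2} = 1/361.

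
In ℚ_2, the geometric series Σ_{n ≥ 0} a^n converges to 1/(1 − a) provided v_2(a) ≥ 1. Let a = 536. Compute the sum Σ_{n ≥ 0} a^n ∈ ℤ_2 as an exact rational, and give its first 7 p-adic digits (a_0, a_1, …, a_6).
Σ a^n = 1/(1 − a) = -1/535;  first 7 digits = (1, 0, 0, 1, 1, 0, 1)

v_2(a) = 3 ≥ 1, so the series converges in ℤ_2 to 1/(1 − a) = 1/(1 − 536) = -1/535. Expand this rational in ℤ_2: compute digits iteratively via d_i = x_i mod 2, x_{i+1} = (x_i − d_i)/2. The first 7 digits are (1, 0, 0, 1, 1, 0, 1).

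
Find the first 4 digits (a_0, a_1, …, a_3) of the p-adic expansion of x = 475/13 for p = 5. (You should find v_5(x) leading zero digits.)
(a_0, …, a_3) = (0, 0, 3, 2)

v_5(475/13) = 2, so a_0 = ... = a_1 = 0. Factor out: x = 5^2 · u with u = 19/13 a unit in ℤ_5. Expand u iteratively via a_{v+i} = u_i mod 5, u_{i+1} = (u_i − a_{v+i})/5:
  u_0 = 19/13;  a_2 = 3;  u_1 = (u_0 − 3)/5 = -4/13
  u_1 = -4/13;  a_3 = 2;  u_2 = (u_1 − 2)/5 = -6/13
Digits: (0, 0, 3, 2).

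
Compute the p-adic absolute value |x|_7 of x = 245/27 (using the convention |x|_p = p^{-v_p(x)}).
|245/27|_7 = 1/49

Step 1 — compute v_7(x) by factoring powers of 7 out of the numerator and denominator: v_7(245/27) = 2. Step 2 — apply |x|_p = p^{-v_p(x)} = 7^{-2} = 1/49.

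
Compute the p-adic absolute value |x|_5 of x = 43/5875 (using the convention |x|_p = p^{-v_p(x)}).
|43/5875|_5 = 125

Step 1 — compute v_5(x) by factoring powers of 5 out of the numerator and denominator: v_5(43/5875) = -3. Step 2 — apply |x|_p = p^{-v_p(x)} = 5^{3} = 125.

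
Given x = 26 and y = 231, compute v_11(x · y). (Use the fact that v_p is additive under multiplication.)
v_11(6006) = 1

v_p(x) = 0 (factor: 26 = 11^0 · 26); v_p(y) = 1 (factor: 231 = 11^1 · 21). Additivity: v_p(xy) = v_p(x) + v_p(y) = 0 + 1 = 1. (Direct check: xy = 6006 = 11^1 · (546).)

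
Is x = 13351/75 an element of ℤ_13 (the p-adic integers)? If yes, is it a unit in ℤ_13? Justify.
x ∈ ℤ_13 but not a unit; v_13(x) = 2 > 0

ℤ_13 = {x ∈ ℚ_13 : v_13(x) ≥ 0} and ℤ_13^× = {x ∈ ℤ_13 : v_13(x) = 0}. Here v_13(13351/75) = v_13(num) − v_13(den) = 2; compare against these criteria.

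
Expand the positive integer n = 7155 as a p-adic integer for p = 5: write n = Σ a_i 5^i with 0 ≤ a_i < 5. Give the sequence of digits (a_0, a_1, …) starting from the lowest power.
(a_0, a_1, …) = (0, 1, 1, 2, 1, 2)

Repeated division by 5 gives the digits low-to-high: 7155 = 1·5^1 + 1·5^2 + 2·5^3 + 1·5^4 + 2·5^5. Digit sequence: (0, 1, 1, 2, 1, 2).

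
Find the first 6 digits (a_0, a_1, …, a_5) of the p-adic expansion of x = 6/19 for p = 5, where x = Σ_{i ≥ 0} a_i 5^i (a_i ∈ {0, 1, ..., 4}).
(a_0, …, a_5) = (4, 4, 3, 0, 3, 2)

v_5(6/19) = 0 (numerator and denominator both coprime to 5), so x ∈ ℤ_5^×. Compute digits iteratively via a_i = x_i mod 5, x_{i+1} = (x_i − a_i)/5, with x_0 = x:
  x_0 = 6/19;  a_0 = 4;  x_1 = (x_0 − 4)/5 = -14/19
  x_1 = -14/19;  a_1 = 4;  x_2 = (x_1 − 4)/5 = -18/19
  x_2 = -18/19;  a_2 = 3;  x_3 = (x_2 − 3)/5 = -15/19
  x_3 = -15/19;  a_3 = 0;  x_4 = (x_3 − 0)/5 = -3/19
  x_4 = -3/19;  a_4 = 3;  x_5 = (x_4 − 3)/5 = -12/19
  x_5 = -12/19;  a_5 = 2;  x_6 = (x_5 − 2)/5 = -10/19
Digits: (4, 4, 3, 0, 3, 2).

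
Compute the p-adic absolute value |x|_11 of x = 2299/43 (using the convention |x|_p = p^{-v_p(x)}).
|2299/43|_11 = 1/121

Step 1 — compute v_11(x) by factoring powers of 11 out of the numerator and denominator: v_11(2299/43) = 2. Step 2 — apply |x|_p = p^{-v_p(x)} = 11^{-2} = 1/121.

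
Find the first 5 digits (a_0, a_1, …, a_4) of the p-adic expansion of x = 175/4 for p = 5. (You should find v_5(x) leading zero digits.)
(a_0, …, a_4) = (0, 0, 3, 1, 1)

v_5(175/4) = 2, so a_0 = ... = a_1 = 0. Factor out: x = 5^2 · u with u = 7/4 a unit in ℤ_5. Expand u iteratively via a_{v+i} = u_i mod 5, u_{i+1} = (u_i − a_{v+i})/5:
  u_0 = 7/4;  a_2 = 3;  u_1 = (u_0 − 3)/5 = -1/4
  u_1 = -1/4;  a_3 = 1;  u_2 = (u_1 − 1)/5 = -1/4
  u_2 = -1/4;  a_4 = 1;  u_3 = (u_2 − 1)/5 = -1/4
Digits: (0, 0, 3, 1, 1).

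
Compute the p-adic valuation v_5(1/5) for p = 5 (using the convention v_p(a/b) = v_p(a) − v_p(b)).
v_5(1/5) = -1

Factor powers of 5 from the numerator and denominator of the reduced fraction: 1 = 5^0 · 1 and 5 = 5^1 · 1. Apply v_p(a/b) = v_p(a) − v_p(b): v_5(1/5) = 0 − 1 = -1.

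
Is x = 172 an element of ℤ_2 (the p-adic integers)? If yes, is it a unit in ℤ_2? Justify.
x ∈ ℤ_2 but not a unit; v_2(x) = 2 > 0

ℤ_2 = {x ∈ ℚ_2 : v_2(x) ≥ 0} and ℤ_2^× = {x ∈ ℤ_2 : v_2(x) = 0}. Here v_2(172) = v_2(num) − v_2(den) = 2; compare against these criteria.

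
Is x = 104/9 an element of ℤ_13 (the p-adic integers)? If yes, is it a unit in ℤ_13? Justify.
x ∈ ℤ_13 but not a unit; v_13(x) = 1 > 0

ℤ_13 = {x ∈ ℚ_13 : v_13(x) ≥ 0} and ℤ_13^× = {x ∈ ℤ_13 : v_13(x) = 0}. Here v_13(104/9) = v_13(num) − v_13(den) = 1; compare against these criteria.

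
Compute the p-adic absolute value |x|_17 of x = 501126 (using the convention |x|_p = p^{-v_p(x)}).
|501126|_17 = 1/83521

Step 1 — compute v_17(x) by factoring powers of 17 out of the numerator and denominator: v_17(501126) = 4. Step 2 — apply |x|_p = p^{-v_p(x)} = 17^{-4} = 1/83521.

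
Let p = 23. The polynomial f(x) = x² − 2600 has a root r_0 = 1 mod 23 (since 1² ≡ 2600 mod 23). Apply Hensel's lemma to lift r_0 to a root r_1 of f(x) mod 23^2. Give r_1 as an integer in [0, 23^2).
r_1 = 507 (mod 529)

Hensel's recurrence: r_{i+1} = r_i − f(r_i)·(f′(r_i))^{-1} mod 23^{i+2}, with f′(x) = 2x. Iterate:
  r_0 = 1 (mod 23)
  r_1 = 507 (mod 529)
Final: r_1 = 507, and one checks f(r_1) ≡ 0 mod 23^2.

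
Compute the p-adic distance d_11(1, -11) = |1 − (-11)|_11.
d_11(1, -11) = 1

Step 1 — x − y = 1 − (-11) = 12. Step 2 — v_11(12) = 0 (factor: 12 = (11^0 · 12); the sign does not affect v_p). Step 3 — |x − y|_11 = 11^{0} = 1.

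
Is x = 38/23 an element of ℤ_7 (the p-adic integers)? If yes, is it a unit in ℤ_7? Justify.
x ∈ ℤ_7^× (unit); v_7(x) = 0

ℤ_7 = {x ∈ ℚ_7 : v_7(x) ≥ 0} and ℤ_7^× = {x ∈ ℤ_7 : v_7(x) = 0}. Here v_7(38/23) = v_7(num) − v_7(den) = 0; compare against these criteria.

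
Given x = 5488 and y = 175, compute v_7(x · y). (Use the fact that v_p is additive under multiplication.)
v_7(960400) = 4

v_p(x) = 3 (factor: 5488 = 7^3 · 16); v_p(y) = 1 (factor: 175 = 7^1 · 25). Additivity: v_p(xy) = v_p(x) + v_p(y) = 3 + 1 = 4. (Direct check: xy = 960400 = 7^4 · (400).)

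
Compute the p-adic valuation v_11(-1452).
v_11(-1452) = 2

v_11(n) is the largest exponent k such that 11^k divides n. Factor out: -1452 = -11^2 · 12. (Sign doesn't affect v_p.) So v_11(-1452) = 2.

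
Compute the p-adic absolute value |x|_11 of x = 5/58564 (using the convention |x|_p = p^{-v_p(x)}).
|5/58564|_11 = 14641

Step 1 — compute v_11(x) by factoring powers of 11 out of the numerator and denominator: v_11(5/58564) = -4. Step 2 — apply |x|_p = p^{-v_p(x)} = 11^{4} = 14641.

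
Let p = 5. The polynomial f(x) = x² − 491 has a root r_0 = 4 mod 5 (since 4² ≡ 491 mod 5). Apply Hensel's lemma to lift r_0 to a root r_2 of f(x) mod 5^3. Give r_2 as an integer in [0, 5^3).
r_2 = 79 (mod 125)

Hensel's recurrence: r_{i+1} = r_i − f(r_i)·(f′(r_i))^{-1} mod 5^{i+2}, with f′(x) = 2x. Iterate:
  r_0 = 4 (mod 5)
  r_1 = 4 (mod 25)
  r_2 = 79 (mod 125)
Final: r_2 = 79, and one checks f(r_2) ≡ 0 mod 5^3.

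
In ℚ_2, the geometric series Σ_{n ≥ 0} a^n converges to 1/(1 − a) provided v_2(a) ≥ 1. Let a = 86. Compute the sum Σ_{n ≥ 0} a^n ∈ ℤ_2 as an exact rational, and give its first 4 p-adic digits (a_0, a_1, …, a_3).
Σ a^n = 1/(1 − a) = -1/85;  first 4 digits = (1, 1, 0, 0)

v_2(a) = 1 ≥ 1, so the series converges in ℤ_2 to 1/(1 − a) = 1/(1 − 86) = -1/85. Expand this rational in ℤ_2: compute digits iteratively via d_i = x_i mod 2, x_{i+1} = (x_i − d_i)/2. The first 4 digits are (1, 1, 0, 0).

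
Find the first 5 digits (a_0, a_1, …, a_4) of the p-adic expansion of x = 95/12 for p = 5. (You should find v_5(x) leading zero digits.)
(a_0, …, a_4) = (0, 2, 2, 0, 2)

v_5(95/12) = 1, so a_0 = ... = a_0 = 0. Factor out: x = 5^1 · u with u = 19/12 a unit in ℤ_5. Expand u iteratively via a_{v+i} = u_i mod 5, u_{i+1} = (u_i − a_{v+i})/5:
  u_0 = 19/12;  a_1 = 2;  u_1 = (u_0 − 2)/5 = -1/12
  u_1 = -1/12;  a_2 = 2;  u_2 = (u_1 − 2)/5 = -5/12
  u_2 = -5/12;  a_3 = 0;  u_3 = (u_2 − 0)/5 = -1/12
  u_3 = -1/12;  a_4 = 2;  u_4 = (u_3 − 2)/5 = -5/12
Digits: (0, 2, 2, 0, 2).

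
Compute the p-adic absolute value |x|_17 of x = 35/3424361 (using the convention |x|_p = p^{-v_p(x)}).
|35/3424361|_17 = 83521

Step 1 — compute v_17(x) by factoring powers of 17 out of the numerator and denominator: v_17(35/3424361) = -4. Step 2 — apply |x|_p = p^{-v_p(x)} = 17^{4} = 83521.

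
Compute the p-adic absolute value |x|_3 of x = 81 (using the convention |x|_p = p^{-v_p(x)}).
|81|_3 = 1/81

Step 1 — compute v_3(x) by factoring powers of 3 out of the numerator and denominator: v_3(81) = 4. Step 2 — apply |x|_p = p^{-v_p(x)} = 3^{-4} = 1/81.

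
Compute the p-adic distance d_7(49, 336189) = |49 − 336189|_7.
d_7(49, 336189) = 1/16807

Step 1 — x − y = 49 − 336189 = -336140. Step 2 — v_7(-336140) = 5 (factor: -336140 = −(7^5 · 20); the sign does not affect v_p). Step 3 — |x − y|_7 = 7^{-5} = 1/16807.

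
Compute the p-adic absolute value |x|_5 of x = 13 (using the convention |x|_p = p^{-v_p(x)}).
|13|_5 = 1

Step 1 — compute v_5(x) by factoring powers of 5 out of the numerator and denominator: v_5(13) = 0. Step 2 — apply |x|_p = p^{-v_p(x)} = 5^{0} = 1.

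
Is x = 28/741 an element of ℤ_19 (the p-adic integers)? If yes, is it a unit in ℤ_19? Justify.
x ∉ ℤ_19 (v_19(x) = -1 < 0)

ℤ_19 = {x ∈ ℚ_19 : v_19(x) ≥ 0} and ℤ_19^× = {x ∈ ℤ_19 : v_19(x) = 0}. Here v_19(28/741) = v_19(num) − v_19(den) = -1; compare against these criteria.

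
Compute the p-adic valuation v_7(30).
v_7(30) = 0

v_7(n) is the largest exponent k such that 7^k divides n. Factor out: 30 = 7^0 · 30. (Sign doesn't affect v_p.) So v_7(30) = 0.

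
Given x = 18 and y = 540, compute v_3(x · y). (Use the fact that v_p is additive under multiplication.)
v_3(9720) = 5

v_p(x) = 2 (factor: 18 = 3^2 · 2); v_p(y) = 3 (factor: 540 = 3^3 · 20). Additivity: v_p(xy) = v_p(x) + v_p(y) = 2 + 3 = 5. (Direct check: xy = 9720 = 3^5 · (40).)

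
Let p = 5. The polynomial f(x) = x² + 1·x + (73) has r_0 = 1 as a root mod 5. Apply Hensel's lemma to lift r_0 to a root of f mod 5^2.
r_1 = 1 (mod 25)

Hensel: r_{i+1} = r_i − f(r_i)·(f′(r_i))^{-1} mod 5^{i+2}, f′(x) = 2x + 1. Iterate:
  r_0 = 1 (mod 5)
  r_1 = 1 (mod 25)
Final: r = 1 satisfies f(r) ≡ 0 mod 5^2.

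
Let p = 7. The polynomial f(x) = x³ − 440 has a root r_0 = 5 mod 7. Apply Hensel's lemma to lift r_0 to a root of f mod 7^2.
r_1 = 19 (mod 49)

Hensel: r_{i+1} = r_i − f(r_i)/f′(r_i) mod 7^{i+2}, where f′(x) = 3x². Iterate:
  r_0 = 5 (mod 7)
  r_1 = 19 (mod 49)
Final: r = 19 with f(r) ≡ 0 mod 7^2.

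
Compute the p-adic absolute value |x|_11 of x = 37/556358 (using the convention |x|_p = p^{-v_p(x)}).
|37/556358|_11 = 14641

Step 1 — compute v_11(x) by factoring powers of 11 out of the numerator and denominator: v_11(37/556358) = -4. Step 2 — apply |x|_p = p^{-v_p(x)} = 11^{4} = 14641.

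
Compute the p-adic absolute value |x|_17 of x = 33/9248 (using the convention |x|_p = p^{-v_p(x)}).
|33/9248|_17 = 289

Step 1 — compute v_17(x) by factoring powers of 17 out of the numerator and denominator: v_17(33/9248) = -2. Step 2 — apply |x|_p = p^{-v_p(x)} = 17^{2} = 289.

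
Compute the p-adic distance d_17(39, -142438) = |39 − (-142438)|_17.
d_17(39, -142438) = 1/4913

Step 1 — x − y = 39 − (-142438) = 142477. Step 2 — v_17(142477) = 3 (factor: 142477 = (17^3 · 29); the sign does not affect v_p). Step 3 — |x − y|_17 = 17^{-3} = 1/4913.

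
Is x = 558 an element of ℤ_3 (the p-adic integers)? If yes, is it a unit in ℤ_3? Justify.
x ∈ ℤ_3 but not a unit; v_3(x) = 2 > 0

ℤ_3 = {x ∈ ℚ_3 : v_3(x) ≥ 0} and ℤ_3^× = {x ∈ ℤ_3 : v_3(x) = 0}. Here v_3(558) = v_3(num) − v_3(den) = 2; compare against these criteria.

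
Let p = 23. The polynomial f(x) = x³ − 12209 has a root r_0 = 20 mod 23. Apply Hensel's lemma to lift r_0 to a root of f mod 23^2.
r_1 = 411 (mod 529)

Hensel: r_{i+1} = r_i − f(r_i)/f′(r_i) mod 23^{i+2}, where f′(x) = 3x². Iterate:
  r_0 = 20 (mod 23)
  r_1 = 411 (mod 529)
Final: r = 411 with f(r) ≡ 0 mod 23^2.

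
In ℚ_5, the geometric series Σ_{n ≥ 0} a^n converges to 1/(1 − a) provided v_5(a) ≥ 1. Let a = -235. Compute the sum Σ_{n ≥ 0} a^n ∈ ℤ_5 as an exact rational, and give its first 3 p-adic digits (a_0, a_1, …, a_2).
Σ a^n = 1/(1 − a) = 1/236;  first 3 digits = (1, 3, 4)

v_5(a) = 1 ≥ 1, so the series converges in ℤ_5 to 1/(1 − a) = 1/(1 − (-235)) = 1/236. Expand this rational in ℤ_5: compute digits iteratively via d_i = x_i mod 5, x_{i+1} = (x_i − d_i)/5. The first 3 digits are (1, 3, 4).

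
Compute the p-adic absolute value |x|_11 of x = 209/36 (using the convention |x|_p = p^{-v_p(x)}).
|209/36|_11 = 1/11

Step 1 — compute v_11(x) by factoring powers of 11 out of the numerator and denominator: v_11(209/36) = 1. Step 2 — apply |x|_p = p^{-v_p(x)} = 11^{-1} = 1/11.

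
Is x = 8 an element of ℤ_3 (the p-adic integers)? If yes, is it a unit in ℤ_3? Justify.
x ∈ ℤ_3^× (unit); v_3(x) = 0

ℤ_3 = {x ∈ ℚ_3 : v_3(x) ≥ 0} and ℤ_3^× = {x ∈ ℤ_3 : v_3(x) = 0}. Here v_3(8) = v_3(num) − v_3(den) = 0; compare against these criteria.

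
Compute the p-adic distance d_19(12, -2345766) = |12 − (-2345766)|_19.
d_19(12, -2345766) = 1/130321

Step 1 — x − y = 12 − (-2345766) = 2345778. Step 2 — v_19(2345778) = 4 (factor: 2345778 = (19^4 · 18); the sign does not affect v_p). Step 3 — |x − y|_19 = 19^{-4} = 1/130321.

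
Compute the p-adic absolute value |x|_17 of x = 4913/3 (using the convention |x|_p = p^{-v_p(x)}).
|4913/3|_17 = 1/4913

Step 1 — compute v_17(x) by factoring powers of 17 out of the numerator and denominator: v_17(4913/3) = 3. Step 2 — apply |x|_p = p^{-v_p(x)} = 17^{-3} = 1/4913.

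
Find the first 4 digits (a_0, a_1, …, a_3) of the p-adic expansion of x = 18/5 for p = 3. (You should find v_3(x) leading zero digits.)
(a_0, …, a_3) = (0, 0, 1, 1)

v_3(18/5) = 2, so a_0 = ... = a_1 = 0. Factor out: x = 3^2 · u with u = 2/5 a unit in ℤ_3. Expand u iteratively via a_{v+i} = u_i mod 3, u_{i+1} = (u_i − a_{v+i})/3:
  u_0 = 2/5;  a_2 = 1;  u_1 = (u_0 − 1)/3 = -1/5
  u_1 = -1/5;  a_3 = 1;  u_2 = (u_1 − 1)/3 = -2/5
Digits: (0, 0, 1, 1).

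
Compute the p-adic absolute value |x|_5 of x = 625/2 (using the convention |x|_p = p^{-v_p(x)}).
|625/2|_5 = 1/625

Step 1 — compute v_5(x) by factoring powers of 5 out of the numerator and denominator: v_5(625/2) = 4. Step 2 — apply |x|_p = p^{-v_p(x)} = 5^{-4} = 1/625.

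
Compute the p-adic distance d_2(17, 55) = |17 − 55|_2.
d_2(17, 55) = 1/2

Step 1 — x − y = 17 − 55 = -38. Step 2 — v_2(-38) = 1 (factor: -38 = −(2^1 · 19); the sign does not affect v_p). Step 3 — |x − y|_2 = 2^{-1} = 1/2.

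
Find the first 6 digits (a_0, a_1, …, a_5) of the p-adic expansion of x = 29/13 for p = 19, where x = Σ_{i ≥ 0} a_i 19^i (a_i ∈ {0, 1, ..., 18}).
(a_0, …, a_5) = (11, 1, 16, 5, 7, 4)

v_19(29/13) = 0 (numerator and denominator both coprime to 19), so x ∈ ℤ_19^×. Compute digits iteratively via a_i = x_i mod 19, x_{i+1} = (x_i − a_i)/19, with x_0 = x:
  x_0 = 29/13;  a_0 = 11;  x_1 = (x_0 − 11)/19 = -6/13
  x_1 = -6/13;  a_1 = 1;  x_2 = (x_1 − 1)/19 = -1/13
  x_2 = -1/13;  a_2 = 16;  x_3 = (x_2 − 16)/19 = -11/13
  x_3 = -11/13;  a_3 = 5;  x_4 = (x_3 − 5)/19 = -4/13
  x_4 = -4/13;  a_4 = 7;  x_5 = (x_4 − 7)/19 = -5/13
  x_5 = -5/13;  a_5 = 4;  x_6 = (x_5 − 4)/19 = -3/13
Digits: (11, 1, 16, 5, 7, 4).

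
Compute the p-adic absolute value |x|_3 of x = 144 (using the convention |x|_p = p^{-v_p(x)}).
|144|_3 = 1/9

Step 1 — compute v_3(x) by factoring powers of 3 out of the numerator and denominator: v_3(144) = 2. Step 2 — apply |x|_p = p^{-v_p(x)} = 3^{-2} = 1/9.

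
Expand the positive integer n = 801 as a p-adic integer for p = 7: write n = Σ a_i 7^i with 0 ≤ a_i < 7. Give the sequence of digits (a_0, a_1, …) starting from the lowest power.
(a_0, a_1, …) = (3, 2, 2, 2)

Repeated division by 7 gives the digits low-to-high: 801 = 3 + 2·7^1 + 2·7^2 + 2·7^3. Digit sequence: (3, 2, 2, 2).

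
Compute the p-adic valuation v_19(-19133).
v_19(-19133) = 2

v_19(n) is the largest exponent k such that 19^k divides n. Factor out: -19133 = -19^2 · 53. (Sign doesn't affect v_p.) So v_19(-19133) = 2.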